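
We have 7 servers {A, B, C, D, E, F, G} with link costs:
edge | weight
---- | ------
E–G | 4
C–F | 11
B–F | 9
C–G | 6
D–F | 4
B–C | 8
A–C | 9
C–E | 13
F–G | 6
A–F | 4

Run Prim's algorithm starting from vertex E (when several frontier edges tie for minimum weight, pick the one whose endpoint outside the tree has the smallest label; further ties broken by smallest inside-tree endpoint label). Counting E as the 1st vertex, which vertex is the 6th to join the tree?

Grow the tree from E using Prim:
Step 1: cheapest edge leaving the tree is E–G (4); add G.
Step 2: cheapest edge leaving the tree is C–G (6); add C.
Step 3: cheapest edge leaving the tree is F–G (6); add F.
Step 4: cheapest edge leaving the tree is A–F (4); add A.
Step 5: cheapest edge leaving the tree is D–F (4); add D.
Step 6: cheapest edge leaving the tree is B–C (8); add B.
Vertex order: E, G, C, F, A, D, B. The 6th vertex is D.

D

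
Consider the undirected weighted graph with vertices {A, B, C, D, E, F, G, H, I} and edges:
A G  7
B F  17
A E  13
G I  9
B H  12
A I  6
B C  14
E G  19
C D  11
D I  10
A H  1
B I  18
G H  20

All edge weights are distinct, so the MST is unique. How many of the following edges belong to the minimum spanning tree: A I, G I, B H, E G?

2

Kruskal's algorithm — process edges by increasing weight (ties by edge label):
A H (1): add — endpoints in different components.
A I (6): add — endpoints in different components.
A G (7): add — endpoints in different components.
G I (9): skip — G and I already connected.
D I (10): add — endpoints in different components.
C D (11): add — endpoints in different components.
B H (12): add — endpoints in different components.
A E (13): add — endpoints in different components.
B C (14): skip — B and C already connected.
B F (17): add — endpoints in different components.
MST edge set: {A H, A I, A G, D I, C D, B H, A E, B F}.
Of the listed edges, {A I, B H} are in the MST → 2.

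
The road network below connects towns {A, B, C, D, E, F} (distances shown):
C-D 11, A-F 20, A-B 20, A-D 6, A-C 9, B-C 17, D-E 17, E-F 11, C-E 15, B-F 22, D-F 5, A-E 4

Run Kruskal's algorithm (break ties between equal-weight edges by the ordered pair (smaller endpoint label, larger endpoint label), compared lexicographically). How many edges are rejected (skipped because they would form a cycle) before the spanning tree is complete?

Kruskal: consider edges lightest-first.
A-E (4): add — endpoints in different components.
D-F (5): add — endpoints in different components.
A-D (6): add — endpoints in different components.
A-C (9): add — endpoints in different components.
C-D (11): skip — C and D already connected.
E-F (11): skip — E and F already connected.
C-E (15): skip — C and E already connected.
B-C (17): add — endpoints in different components.
Edges rejected before the tree was complete: 3.

3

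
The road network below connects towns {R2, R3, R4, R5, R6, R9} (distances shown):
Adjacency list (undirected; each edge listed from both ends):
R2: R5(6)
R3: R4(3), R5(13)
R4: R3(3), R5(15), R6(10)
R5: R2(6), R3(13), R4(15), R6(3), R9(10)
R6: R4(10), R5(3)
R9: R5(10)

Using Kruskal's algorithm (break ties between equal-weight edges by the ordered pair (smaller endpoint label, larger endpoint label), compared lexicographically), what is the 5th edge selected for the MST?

R5-R9

Kruskal: consider edges lightest-first.
R3—R4 (3): add. Components now {R2} {R3,R4} {R9} {R5} {R6}
R5—R6 (3): add. Components now {R2} {R3,R4} {R9} {R5,R6}
R2—R5 (6): add. Components now {R2,R5,R6} {R3,R4} {R9}
R4—R6 (10): add. Components now {R2,R3,R4,R5,R6} {R9}
R5—R9 (10): add. Components now {R2,R3,R4,R5,R6,R9}
The 5th edge added is R5—R9.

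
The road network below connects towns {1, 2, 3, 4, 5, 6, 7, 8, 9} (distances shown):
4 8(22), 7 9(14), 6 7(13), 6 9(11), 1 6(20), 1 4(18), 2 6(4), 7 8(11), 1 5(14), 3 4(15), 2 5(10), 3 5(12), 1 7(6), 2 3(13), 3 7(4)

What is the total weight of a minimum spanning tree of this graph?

73

Prim's algorithm from 9:
Step 1: cheapest edge leaving the tree is 6 9 (11); add 6.
Step 2: cheapest edge leaving the tree is 2 6 (4); add 2.
Step 3: cheapest edge leaving the tree is 2 5 (10); add 5.
Step 4: cheapest edge leaving the tree is 3 5 (12); add 3.
Step 5: cheapest edge leaving the tree is 3 7 (4); add 7.
Step 6: cheapest edge leaving the tree is 1 7 (6); add 1.
Step 7: cheapest edge leaving the tree is 7 8 (11); add 8.
Step 8: cheapest edge leaving the tree is 3 4 (15); add 4.
MST edges: 6 9, 2 6, 2 5, 3 5, 3 7, 1 7, 7 8, 3 4; total weight 11+4+10+12+4+6+11+15 = 73.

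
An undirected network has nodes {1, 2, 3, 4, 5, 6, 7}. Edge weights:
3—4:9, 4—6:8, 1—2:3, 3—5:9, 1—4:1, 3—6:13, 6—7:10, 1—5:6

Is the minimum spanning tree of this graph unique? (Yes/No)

No

Kruskal's algorithm — process edges by increasing weight (ties by edge label):
1—4 (1): add. Components now {1,4} {2} {3} {5} {6} {7}
1—2 (3): add. Components now {1,2,4} {3} {5} {6} {7}
1—5 (6): add. Components now {1,2,4,5} {3} {6} {7}
4—6 (8): add. Components now {1,2,4,5,6} {3} {7}
3—4 (9): add. Components now {1,2,3,4,5,6} {7}
3—5 (9): skip — 3 and 5 already connected.
6—7 (10): add. Components now {1,2,3,4,5,6,7}
Non-tree edge 3—5 has weight 9, equal to the heaviest edge on its tree cycle — swapping gives another MST of the same weight. Not unique.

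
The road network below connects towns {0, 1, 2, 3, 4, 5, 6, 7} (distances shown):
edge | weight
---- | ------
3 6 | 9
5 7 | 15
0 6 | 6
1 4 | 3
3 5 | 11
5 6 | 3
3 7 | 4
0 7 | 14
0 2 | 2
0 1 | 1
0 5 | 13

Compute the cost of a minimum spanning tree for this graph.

28

Sort edges by weight, then run Kruskal:
0 1 (1): add — endpoints in different components.
0 2 (2): add — endpoints in different components.
1 4 (3): add — endpoints in different components.
5 6 (3): add — endpoints in different components.
3 7 (4): add — endpoints in different components.
0 6 (6): add — endpoints in different components.
3 6 (9): add — endpoints in different components.
MST edges: 0 1, 0 2, 1 4, 5 6, 3 7, 0 6, 3 6; total weight 1+2+3+3+4+6+9 = 28.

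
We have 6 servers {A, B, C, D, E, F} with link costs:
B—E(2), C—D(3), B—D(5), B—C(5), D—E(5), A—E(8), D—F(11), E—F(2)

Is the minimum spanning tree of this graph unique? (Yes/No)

Kruskal's algorithm — process edges by increasing weight (ties by edge label):
B—E (2): add — endpoints in different components.
E—F (2): add — endpoints in different components.
C—D (3): add — endpoints in different components.
B—C (5): add — endpoints in different components.
B—D (5): skip — B and D already connected.
D—E (5): skip — D and E already connected.
A—E (8): add — endpoints in different components.
Non-tree edge B—D has weight 5, equal to the heaviest edge on its tree cycle — swapping gives another MST of the same weight. Not unique.

No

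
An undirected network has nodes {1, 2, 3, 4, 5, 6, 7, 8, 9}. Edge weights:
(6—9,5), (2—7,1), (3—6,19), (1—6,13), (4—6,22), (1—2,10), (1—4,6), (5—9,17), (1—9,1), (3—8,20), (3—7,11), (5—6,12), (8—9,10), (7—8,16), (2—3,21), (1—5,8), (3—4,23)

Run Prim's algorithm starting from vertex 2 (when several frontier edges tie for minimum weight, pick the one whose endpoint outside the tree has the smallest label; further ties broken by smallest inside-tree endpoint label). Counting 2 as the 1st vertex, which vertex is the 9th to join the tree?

3

Prim's algorithm from 2:
Step 1: cheapest edge leaving the tree is 2—7 (1); add 7.
Step 2: cheapest edge leaving the tree is 1—2 (10); add 1.
Step 3: cheapest edge leaving the tree is 1—9 (1); add 9.
Step 4: cheapest edge leaving the tree is 6—9 (5); add 6.
Step 5: cheapest edge leaving the tree is 1—4 (6); add 4.
Step 6: cheapest edge leaving the tree is 1—5 (8); add 5.
Step 7: cheapest edge leaving the tree is 8—9 (10); add 8.
Step 8: cheapest edge leaving the tree is 3—7 (11); add 3.
Vertex order: 2, 7, 1, 9, 6, 4, 5, 8, 3. The 9th vertex is 3.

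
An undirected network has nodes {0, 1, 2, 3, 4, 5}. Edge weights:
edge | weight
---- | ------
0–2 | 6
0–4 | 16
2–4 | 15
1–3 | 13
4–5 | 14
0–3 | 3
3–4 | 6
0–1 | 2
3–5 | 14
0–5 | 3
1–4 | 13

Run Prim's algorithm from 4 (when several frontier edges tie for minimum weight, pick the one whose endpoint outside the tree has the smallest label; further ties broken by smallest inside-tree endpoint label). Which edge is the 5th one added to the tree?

Prim, starting at 4.
Step 1: cheapest edge leaving the tree is 3–4 (6); add 3.
Step 2: cheapest edge leaving the tree is 0–3 (3); add 0.
Step 3: cheapest edge leaving the tree is 0–1 (2); add 1.
Step 4: cheapest edge leaving the tree is 0–5 (3); add 5.
Step 5: cheapest edge leaving the tree is 0–2 (6); add 2.
The 5th edge added is 0–2.

0-2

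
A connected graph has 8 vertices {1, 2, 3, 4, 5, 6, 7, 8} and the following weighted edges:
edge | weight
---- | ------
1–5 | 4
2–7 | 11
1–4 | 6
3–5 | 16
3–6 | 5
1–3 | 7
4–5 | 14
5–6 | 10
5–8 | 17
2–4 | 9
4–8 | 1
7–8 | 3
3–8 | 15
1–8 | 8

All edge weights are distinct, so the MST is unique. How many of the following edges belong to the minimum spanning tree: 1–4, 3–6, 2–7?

2

Kruskal: consider edges lightest-first.
4–8 (1): add — endpoints in different components.
7–8 (3): add — endpoints in different components.
1–5 (4): add — endpoints in different components.
3–6 (5): add — endpoints in different components.
1–4 (6): add — endpoints in different components.
1–3 (7): add — endpoints in different components.
1–8 (8): skip — 1 and 8 already connected.
2–4 (9): add — endpoints in different components.
MST edge set: {4–8, 7–8, 1–5, 3–6, 1–4, 1–3, 2–4}.
Of the listed edges, {1–4, 3–6} are in the MST → 2.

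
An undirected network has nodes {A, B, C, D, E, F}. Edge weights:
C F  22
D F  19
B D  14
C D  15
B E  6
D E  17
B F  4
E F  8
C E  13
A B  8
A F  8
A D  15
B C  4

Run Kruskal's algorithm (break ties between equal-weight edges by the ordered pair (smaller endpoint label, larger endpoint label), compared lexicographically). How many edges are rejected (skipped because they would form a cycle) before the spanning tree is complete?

3

Kruskal's algorithm — process edges by increasing weight (ties by edge label):
B C (4): add. Components now {A} {B,C} {D} {E} {F}
B F (4): add. Components now {A} {B,C,F} {D} {E}
B E (6): add. Components now {A} {B,C,E,F} {D}
A B (8): add. Components now {A,B,C,E,F} {D}
A F (8): skip — A and F already connected.
E F (8): skip — E and F already connected.
C E (13): skip — C and E already connected.
B D (14): add. Components now {A,B,C,D,E,F}
Edges rejected before the tree was complete: 3.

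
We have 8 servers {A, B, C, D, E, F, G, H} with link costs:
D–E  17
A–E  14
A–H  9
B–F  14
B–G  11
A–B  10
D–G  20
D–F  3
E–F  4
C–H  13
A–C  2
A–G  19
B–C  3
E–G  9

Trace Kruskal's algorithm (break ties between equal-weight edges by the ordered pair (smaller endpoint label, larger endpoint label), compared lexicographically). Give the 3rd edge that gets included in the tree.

Kruskal's algorithm — process edges by increasing weight (ties by edge label):
A–C (2): add — endpoints in different components.
B–C (3): add — endpoints in different components.
D–F (3): add — endpoints in different components.
E–F (4): add — endpoints in different components.
A–H (9): add — endpoints in different components.
E–G (9): add — endpoints in different components.
A–B (10): skip — A and B already connected.
B–G (11): add — endpoints in different components.
The 3rd edge added is D–F.

D-F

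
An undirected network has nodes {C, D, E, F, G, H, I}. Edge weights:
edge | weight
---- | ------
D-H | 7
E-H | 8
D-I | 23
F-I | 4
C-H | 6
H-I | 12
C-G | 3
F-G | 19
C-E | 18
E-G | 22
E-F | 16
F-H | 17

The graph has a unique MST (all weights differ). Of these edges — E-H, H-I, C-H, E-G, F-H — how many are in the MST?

3

Kruskal: consider edges lightest-first.
C-G (3): add — endpoints in different components.
F-I (4): add — endpoints in different components.
C-H (6): add — endpoints in different components.
D-H (7): add — endpoints in different components.
E-H (8): add — endpoints in different components.
H-I (12): add — endpoints in different components.
MST edge set: {C-G, F-I, C-H, D-H, E-H, H-I}.
Of the listed edges, {E-H, H-I, C-H} are in the MST → 3.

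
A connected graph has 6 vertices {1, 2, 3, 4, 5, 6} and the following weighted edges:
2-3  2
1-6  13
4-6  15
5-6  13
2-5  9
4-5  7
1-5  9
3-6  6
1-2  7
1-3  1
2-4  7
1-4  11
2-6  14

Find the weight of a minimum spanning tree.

Sort edges by weight, then run Kruskal:
1-3 (1): add — endpoints in different components.
2-3 (2): add — endpoints in different components.
3-6 (6): add — endpoints in different components.
1-2 (7): skip — 1 and 2 already connected.
2-4 (7): add — endpoints in different components.
4-5 (7): add — endpoints in different components.
MST edges: 1-3, 2-3, 3-6, 2-4, 4-5; total weight 1+2+6+7+7 = 23.

23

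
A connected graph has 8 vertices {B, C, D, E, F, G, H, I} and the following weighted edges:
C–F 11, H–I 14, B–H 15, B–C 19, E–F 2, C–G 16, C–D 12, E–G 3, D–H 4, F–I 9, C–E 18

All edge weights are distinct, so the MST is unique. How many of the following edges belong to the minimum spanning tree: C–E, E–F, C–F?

Kruskal: consider edges lightest-first.
E–F (2): add — endpoints in different components.
E–G (3): add — endpoints in different components.
D–H (4): add — endpoints in different components.
F–I (9): add — endpoints in different components.
C–F (11): add — endpoints in different components.
C–D (12): add — endpoints in different components.
H–I (14): skip — H and I already connected.
B–H (15): add — endpoints in different components.
MST edge set: {E–F, E–G, D–H, F–I, C–F, C–D, B–H}.
Of the listed edges, {E–F, C–F} are in the MST → 2.

2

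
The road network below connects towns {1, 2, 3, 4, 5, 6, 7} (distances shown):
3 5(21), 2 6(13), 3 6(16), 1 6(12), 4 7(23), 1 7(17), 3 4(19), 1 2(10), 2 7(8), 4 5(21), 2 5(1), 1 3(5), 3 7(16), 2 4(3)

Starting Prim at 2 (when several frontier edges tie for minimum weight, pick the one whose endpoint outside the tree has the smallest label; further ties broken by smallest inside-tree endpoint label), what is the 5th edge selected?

1-3

Prim's algorithm from 2:
Step 1: cheapest edge leaving the tree is 2 5 (1); add 5.
Step 2: cheapest edge leaving the tree is 2 4 (3); add 4.
Step 3: cheapest edge leaving the tree is 2 7 (8); add 7.
Step 4: cheapest edge leaving the tree is 1 2 (10); add 1.
Step 5: cheapest edge leaving the tree is 1 3 (5); add 3.
Step 6: cheapest edge leaving the tree is 1 6 (12); add 6.
The 5th edge added is 1 3.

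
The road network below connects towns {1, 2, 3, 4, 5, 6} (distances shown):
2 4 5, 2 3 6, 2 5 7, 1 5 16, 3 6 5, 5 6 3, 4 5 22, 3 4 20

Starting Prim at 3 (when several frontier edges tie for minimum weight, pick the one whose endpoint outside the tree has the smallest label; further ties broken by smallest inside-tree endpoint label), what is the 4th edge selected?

Prim's algorithm from 3:
Step 1: cheapest edge leaving the tree is 3 6 (5); add 6.
Step 2: cheapest edge leaving the tree is 5 6 (3); add 5.
Step 3: cheapest edge leaving the tree is 2 3 (6); add 2.
Step 4: cheapest edge leaving the tree is 2 4 (5); add 4.
Step 5: cheapest edge leaving the tree is 1 5 (16); add 1.
The 4th edge added is 2 4.

2-4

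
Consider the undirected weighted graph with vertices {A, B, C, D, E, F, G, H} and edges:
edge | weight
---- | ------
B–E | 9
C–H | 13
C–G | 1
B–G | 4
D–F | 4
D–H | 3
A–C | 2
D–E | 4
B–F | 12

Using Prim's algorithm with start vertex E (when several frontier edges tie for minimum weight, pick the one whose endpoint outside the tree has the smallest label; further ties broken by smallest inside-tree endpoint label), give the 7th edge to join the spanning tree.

A-C

Prim's algorithm from E:
Step 1: cheapest edge leaving the tree is D–E (4); add D.
Step 2: cheapest edge leaving the tree is D–H (3); add H.
Step 3: cheapest edge leaving the tree is D–F (4); add F.
Step 4: cheapest edge leaving the tree is B–E (9); add B.
Step 5: cheapest edge leaving the tree is B–G (4); add G.
Step 6: cheapest edge leaving the tree is C–G (1); add C.
Step 7: cheapest edge leaving the tree is A–C (2); add A.
The 7th edge added is A–C.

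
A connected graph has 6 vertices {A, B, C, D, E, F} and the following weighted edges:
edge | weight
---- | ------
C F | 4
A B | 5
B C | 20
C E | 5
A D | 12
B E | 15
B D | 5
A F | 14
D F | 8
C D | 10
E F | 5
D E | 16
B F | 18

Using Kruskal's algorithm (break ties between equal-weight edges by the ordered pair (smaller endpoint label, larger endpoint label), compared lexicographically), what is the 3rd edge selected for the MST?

B-D

Kruskal's algorithm — process edges by increasing weight (ties by edge label):
C F (4): add — endpoints in different components.
A B (5): add — endpoints in different components.
B D (5): add — endpoints in different components.
C E (5): add — endpoints in different components.
E F (5): skip — E and F already connected.
D F (8): add — endpoints in different components.
The 3rd edge added is B D.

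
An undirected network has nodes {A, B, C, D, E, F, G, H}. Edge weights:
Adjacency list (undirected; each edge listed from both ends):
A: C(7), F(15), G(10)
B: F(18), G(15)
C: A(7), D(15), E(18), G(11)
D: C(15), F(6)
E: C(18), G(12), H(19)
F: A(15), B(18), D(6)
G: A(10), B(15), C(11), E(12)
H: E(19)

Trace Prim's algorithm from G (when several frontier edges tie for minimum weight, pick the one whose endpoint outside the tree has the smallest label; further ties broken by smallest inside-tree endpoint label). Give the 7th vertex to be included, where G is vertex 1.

F

Grow the tree from G using Prim:
Step 1: cheapest edge leaving the tree is A-G (10); add A.
Step 2: cheapest edge leaving the tree is A-C (7); add C.
Step 3: cheapest edge leaving the tree is E-G (12); add E.
Step 4: cheapest edge leaving the tree is B-G (15); add B.
Step 5: cheapest edge leaving the tree is C-D (15); add D.
Step 6: cheapest edge leaving the tree is D-F (6); add F.
Step 7: cheapest edge leaving the tree is E-H (19); add H.
Vertex order: G, A, C, E, B, D, F, H. The 7th vertex is F.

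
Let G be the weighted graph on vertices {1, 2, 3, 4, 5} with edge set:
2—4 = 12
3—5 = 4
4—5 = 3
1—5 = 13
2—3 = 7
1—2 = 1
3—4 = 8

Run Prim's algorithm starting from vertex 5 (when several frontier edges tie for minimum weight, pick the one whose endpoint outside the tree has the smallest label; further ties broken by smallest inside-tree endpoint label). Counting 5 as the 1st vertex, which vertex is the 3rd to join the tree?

Prim's algorithm from 5:
Step 1: cheapest edge leaving the tree is 4—5 (3); add 4.
Step 2: cheapest edge leaving the tree is 3—5 (4); add 3.
Step 3: cheapest edge leaving the tree is 2—3 (7); add 2.
Step 4: cheapest edge leaving the tree is 1—2 (1); add 1.
Vertex order: 5, 4, 3, 2, 1. The 3rd vertex is 3.

3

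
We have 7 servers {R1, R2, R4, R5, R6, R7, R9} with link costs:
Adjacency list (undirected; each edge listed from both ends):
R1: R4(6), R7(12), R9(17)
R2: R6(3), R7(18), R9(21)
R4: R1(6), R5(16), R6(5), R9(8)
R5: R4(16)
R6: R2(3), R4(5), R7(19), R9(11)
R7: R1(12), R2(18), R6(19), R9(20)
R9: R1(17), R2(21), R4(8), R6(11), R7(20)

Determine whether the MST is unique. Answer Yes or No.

Yes

Kruskal: consider edges lightest-first.
R2-R6 (3): add. Components now {R7} {R2,R6} {R1} {R4} {R9} {R5}
R4-R6 (5): add. Components now {R7} {R2,R4,R6} {R1} {R9} {R5}
R1-R4 (6): add. Components now {R7} {R1,R2,R4,R6} {R9} {R5}
R4-R9 (8): add. Components now {R7} {R1,R2,R4,R6,R9} {R5}
R6-R9 (11): skip — R6 and R9 already connected.
R1-R7 (12): add. Components now {R1,R2,R4,R6,R7,R9} {R5}
R4-R5 (16): add. Components now {R1,R2,R4,R5,R6,R7,R9}
Every non-tree edge has weight strictly greater than the heaviest edge on the tree path between its endpoints, so the MST is unique.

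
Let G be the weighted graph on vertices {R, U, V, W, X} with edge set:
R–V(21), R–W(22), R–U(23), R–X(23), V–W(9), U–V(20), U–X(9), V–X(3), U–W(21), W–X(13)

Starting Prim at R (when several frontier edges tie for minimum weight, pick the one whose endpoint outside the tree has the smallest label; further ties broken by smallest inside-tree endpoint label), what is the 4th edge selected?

Grow the tree from R using Prim:
Step 1: cheapest edge leaving the tree is R–V (21); add V.
Step 2: cheapest edge leaving the tree is V–X (3); add X.
Step 3: cheapest edge leaving the tree is U–X (9); add U.
Step 4: cheapest edge leaving the tree is V–W (9); add W.
The 4th edge added is V–W.

V-W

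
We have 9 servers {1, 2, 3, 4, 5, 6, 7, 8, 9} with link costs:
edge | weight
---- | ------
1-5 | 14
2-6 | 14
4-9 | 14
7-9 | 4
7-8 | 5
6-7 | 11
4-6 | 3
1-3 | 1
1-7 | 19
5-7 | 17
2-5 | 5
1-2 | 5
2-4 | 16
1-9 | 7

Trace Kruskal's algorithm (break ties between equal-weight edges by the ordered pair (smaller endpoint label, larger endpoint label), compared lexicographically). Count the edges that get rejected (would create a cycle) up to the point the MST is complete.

0

Kruskal: consider edges lightest-first.
1-3 (1): add — endpoints in different components.
4-6 (3): add — endpoints in different components.
7-9 (4): add — endpoints in different components.
1-2 (5): add — endpoints in different components.
2-5 (5): add — endpoints in different components.
7-8 (5): add — endpoints in different components.
1-9 (7): add — endpoints in different components.
6-7 (11): add — endpoints in different components.
Edges rejected before the tree was complete: 0.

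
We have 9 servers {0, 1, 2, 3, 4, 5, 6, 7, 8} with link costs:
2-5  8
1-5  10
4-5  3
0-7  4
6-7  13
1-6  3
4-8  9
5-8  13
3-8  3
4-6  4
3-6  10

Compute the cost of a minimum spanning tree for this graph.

47

Kruskal: consider edges lightest-first.
1-6 (3): add — endpoints in different components.
3-8 (3): add — endpoints in different components.
4-5 (3): add — endpoints in different components.
0-7 (4): add — endpoints in different components.
4-6 (4): add — endpoints in different components.
2-5 (8): add — endpoints in different components.
4-8 (9): add — endpoints in different components.
1-5 (10): skip — 1 and 5 already connected.
3-6 (10): skip — 3 and 6 already connected.
5-8 (13): skip — 5 and 8 already connected.
6-7 (13): add — endpoints in different components.
MST edges: 1-6, 3-8, 4-5, 0-7, 4-6, 2-5, 4-8, 6-7; total weight 3+3+3+4+4+8+9+13 = 47.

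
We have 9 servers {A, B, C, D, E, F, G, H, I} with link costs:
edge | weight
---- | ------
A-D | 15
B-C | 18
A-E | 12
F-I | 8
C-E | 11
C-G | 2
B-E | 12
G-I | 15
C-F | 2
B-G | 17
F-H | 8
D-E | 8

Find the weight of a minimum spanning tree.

Prim, starting at A.
Step 1: cheapest edge leaving the tree is A-E (12); add E.
Step 2: cheapest edge leaving the tree is D-E (8); add D.
Step 3: cheapest edge leaving the tree is C-E (11); add C.
Step 4: cheapest edge leaving the tree is C-F (2); add F.
Step 5: cheapest edge leaving the tree is C-G (2); add G.
Step 6: cheapest edge leaving the tree is F-H (8); add H.
Step 7: cheapest edge leaving the tree is F-I (8); add I.
Step 8: cheapest edge leaving the tree is B-E (12); add B.
MST edges: A-E, D-E, C-E, C-F, C-G, F-H, F-I, B-E; total weight 12+8+11+2+2+8+8+12 = 63.

63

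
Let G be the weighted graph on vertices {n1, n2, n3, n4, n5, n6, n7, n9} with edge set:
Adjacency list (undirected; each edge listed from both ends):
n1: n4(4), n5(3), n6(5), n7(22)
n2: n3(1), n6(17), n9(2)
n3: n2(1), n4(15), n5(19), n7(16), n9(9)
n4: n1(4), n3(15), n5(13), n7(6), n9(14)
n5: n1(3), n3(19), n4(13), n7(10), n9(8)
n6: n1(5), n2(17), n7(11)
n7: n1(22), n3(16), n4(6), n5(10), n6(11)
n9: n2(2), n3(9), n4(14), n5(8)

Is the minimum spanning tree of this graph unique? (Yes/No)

Kruskal's algorithm — process edges by increasing weight (ties by edge label):
n2—n3 (1): add — endpoints in different components.
n2—n9 (2): add — endpoints in different components.
n1—n5 (3): add — endpoints in different components.
n1—n4 (4): add — endpoints in different components.
n1—n6 (5): add — endpoints in different components.
n4—n7 (6): add — endpoints in different components.
n5—n9 (8): add — endpoints in different components.
Every non-tree edge has weight strictly greater than the heaviest edge on the tree path between its endpoints, so the MST is unique.

Yes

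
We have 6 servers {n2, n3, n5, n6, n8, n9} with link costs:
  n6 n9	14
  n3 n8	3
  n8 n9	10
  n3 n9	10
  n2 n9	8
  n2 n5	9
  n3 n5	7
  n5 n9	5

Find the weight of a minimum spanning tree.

Prim, starting at n6.
Step 1: cheapest edge leaving the tree is n6 n9 (14); add n9.
Step 2: cheapest edge leaving the tree is n5 n9 (5); add n5.
Step 3: cheapest edge leaving the tree is n3 n5 (7); add n3.
Step 4: cheapest edge leaving the tree is n3 n8 (3); add n8.
Step 5: cheapest edge leaving the tree is n2 n9 (8); add n2.
MST edges: n6 n9, n5 n9, n3 n5, n3 n8, n2 n9; total weight 14+5+7+3+8 = 37.

37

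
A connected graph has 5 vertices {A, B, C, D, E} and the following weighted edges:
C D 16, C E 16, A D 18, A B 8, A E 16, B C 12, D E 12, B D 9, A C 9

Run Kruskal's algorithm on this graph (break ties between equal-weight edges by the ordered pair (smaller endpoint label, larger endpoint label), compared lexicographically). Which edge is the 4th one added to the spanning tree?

Sort edges by weight, then run Kruskal:
A B (8): add. Components now {A,B} {C} {D} {E}
A C (9): add. Components now {A,B,C} {D} {E}
B D (9): add. Components now {A,B,C,D} {E}
B C (12): skip — B and C already connected.
D E (12): add. Components now {A,B,C,D,E}
The 4th edge added is D E.

D-E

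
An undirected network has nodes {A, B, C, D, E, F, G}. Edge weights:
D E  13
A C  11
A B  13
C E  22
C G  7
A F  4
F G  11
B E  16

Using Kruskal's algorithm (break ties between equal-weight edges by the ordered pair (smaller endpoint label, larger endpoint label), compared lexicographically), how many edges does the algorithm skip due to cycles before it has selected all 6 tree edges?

1

Sort edges by weight, then run Kruskal:
A F (4): add — endpoints in different components.
C G (7): add — endpoints in different components.
A C (11): add — endpoints in different components.
F G (11): skip — F and G already connected.
A B (13): add — endpoints in different components.
D E (13): add — endpoints in different components.
B E (16): add — endpoints in different components.
Edges rejected before the tree was complete: 1.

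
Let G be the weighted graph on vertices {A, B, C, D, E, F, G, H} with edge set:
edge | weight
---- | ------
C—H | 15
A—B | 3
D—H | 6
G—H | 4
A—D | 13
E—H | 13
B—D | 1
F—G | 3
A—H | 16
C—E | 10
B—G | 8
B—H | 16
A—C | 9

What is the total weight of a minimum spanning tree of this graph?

Sort edges by weight, then run Kruskal:
B—D (1): add — endpoints in different components.
A—B (3): add — endpoints in different components.
F—G (3): add — endpoints in different components.
G—H (4): add — endpoints in different components.
D—H (6): add — endpoints in different components.
B—G (8): skip — B and G already connected.
A—C (9): add — endpoints in different components.
C—E (10): add — endpoints in different components.
MST edges: B—D, A—B, F—G, G—H, D—H, A—C, C—E; total weight 1+3+3+4+6+9+10 = 36.

36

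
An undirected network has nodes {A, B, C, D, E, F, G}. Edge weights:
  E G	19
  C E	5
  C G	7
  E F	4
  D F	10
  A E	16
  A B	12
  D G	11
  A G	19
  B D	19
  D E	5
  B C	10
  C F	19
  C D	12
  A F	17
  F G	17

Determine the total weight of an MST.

Kruskal: consider edges lightest-first.
E F (4): add — endpoints in different components.
C E (5): add — endpoints in different components.
D E (5): add — endpoints in different components.
C G (7): add — endpoints in different components.
B C (10): add — endpoints in different components.
D F (10): skip — D and F already connected.
D G (11): skip — D and G already connected.
A B (12): add — endpoints in different components.
MST edges: E F, C E, D E, C G, B C, A B; total weight 4+5+5+7+10+12 = 43.

43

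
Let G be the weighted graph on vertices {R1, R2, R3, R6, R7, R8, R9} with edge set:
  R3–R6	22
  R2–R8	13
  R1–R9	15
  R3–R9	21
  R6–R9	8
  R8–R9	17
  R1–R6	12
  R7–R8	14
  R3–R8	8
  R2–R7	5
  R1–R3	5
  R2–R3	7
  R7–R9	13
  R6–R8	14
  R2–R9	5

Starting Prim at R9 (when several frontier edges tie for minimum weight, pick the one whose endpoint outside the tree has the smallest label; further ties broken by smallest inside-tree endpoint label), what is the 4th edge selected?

Prim, starting at R9.
Step 1: cheapest edge leaving the tree is R2–R9 (5); add R2.
Step 2: cheapest edge leaving the tree is R2–R7 (5); add R7.
Step 3: cheapest edge leaving the tree is R2–R3 (7); add R3.
Step 4: cheapest edge leaving the tree is R1–R3 (5); add R1.
Step 5: cheapest edge leaving the tree is R6–R9 (8); add R6.
Step 6: cheapest edge leaving the tree is R3–R8 (8); add R8.
The 4th edge added is R1–R3.

R1-R3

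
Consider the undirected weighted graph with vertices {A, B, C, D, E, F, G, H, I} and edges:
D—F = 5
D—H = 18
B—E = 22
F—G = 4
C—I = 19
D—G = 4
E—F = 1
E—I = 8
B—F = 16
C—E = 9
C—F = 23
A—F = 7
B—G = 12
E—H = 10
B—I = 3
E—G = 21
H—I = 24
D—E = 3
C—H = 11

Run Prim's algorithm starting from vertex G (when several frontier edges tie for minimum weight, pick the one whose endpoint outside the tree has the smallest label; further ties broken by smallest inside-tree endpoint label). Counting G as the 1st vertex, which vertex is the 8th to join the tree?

C

Prim's algorithm from G:
Step 1: cheapest edge leaving the tree is D—G (4); add D.
Step 2: cheapest edge leaving the tree is D—E (3); add E.
Step 3: cheapest edge leaving the tree is E—F (1); add F.
Step 4: cheapest edge leaving the tree is A—F (7); add A.
Step 5: cheapest edge leaving the tree is E—I (8); add I.
Step 6: cheapest edge leaving the tree is B—I (3); add B.
Step 7: cheapest edge leaving the tree is C—E (9); add C.
Step 8: cheapest edge leaving the tree is E—H (10); add H.
Vertex order: G, D, E, F, A, I, B, C, H. The 8th vertex is C.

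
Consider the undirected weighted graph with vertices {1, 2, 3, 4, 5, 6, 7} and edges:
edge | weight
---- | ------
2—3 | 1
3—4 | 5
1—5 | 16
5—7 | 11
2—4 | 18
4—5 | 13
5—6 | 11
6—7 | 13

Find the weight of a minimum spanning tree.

Sort edges by weight, then run Kruskal:
2—3 (1): add. Components now {1} {2,3} {4} {5} {6} {7}
3—4 (5): add. Components now {1} {2,3,4} {5} {6} {7}
5—6 (11): add. Components now {1} {2,3,4} {5,6} {7}
5—7 (11): add. Components now {1} {2,3,4} {5,6,7}
4—5 (13): add. Components now {1} {2,3,4,5,6,7}
6—7 (13): skip — 6 and 7 already connected.
1—5 (16): add. Components now {1,2,3,4,5,6,7}
MST edges: 2—3, 3—4, 5—6, 5—7, 4—5, 1—5; total weight 1+5+11+11+13+16 = 57.

57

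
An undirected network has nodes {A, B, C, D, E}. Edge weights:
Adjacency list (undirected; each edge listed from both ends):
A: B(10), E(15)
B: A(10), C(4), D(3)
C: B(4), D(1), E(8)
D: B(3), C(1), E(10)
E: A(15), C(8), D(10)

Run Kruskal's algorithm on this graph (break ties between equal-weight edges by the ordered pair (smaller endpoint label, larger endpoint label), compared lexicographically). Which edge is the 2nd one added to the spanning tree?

B-D

Sort edges by weight, then run Kruskal:
C—D (1): add. Components now {A} {B} {C,D} {E}
B—D (3): add. Components now {A} {B,C,D} {E}
B—C (4): skip — B and C already connected.
C—E (8): add. Components now {A} {B,C,D,E}
A—B (10): add. Components now {A,B,C,D,E}
The 2nd edge added is B—D.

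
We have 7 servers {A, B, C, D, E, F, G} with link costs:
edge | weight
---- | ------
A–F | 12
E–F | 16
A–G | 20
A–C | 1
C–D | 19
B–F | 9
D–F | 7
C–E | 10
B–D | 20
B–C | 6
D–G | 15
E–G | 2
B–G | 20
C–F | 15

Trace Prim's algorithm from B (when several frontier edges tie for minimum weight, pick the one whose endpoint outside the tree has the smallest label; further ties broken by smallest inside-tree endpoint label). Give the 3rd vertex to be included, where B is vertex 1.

Prim's algorithm from B:
Step 1: frontier [B–C 6, B–F 9, B–D 20, B–G 20] → take B–C (6); add C.
Step 2: frontier [B–F 9, B–D 20, B–G 20, A–C 1, C–E 10, C–F 15, C–D 19] → take A–C (1); add A.
Step 3: frontier [A–F 12, A–G 20, B–F 9, B–D 20, B–G 20, C–E 10, C–F 15, C–D 19] → take B–F (9); add F.
Step 4: frontier [A–G 20, B–D 20, B–G 20, C–E 10, C–D 19, D–F 7, E–F 16] → take D–F (7); add D.
Step 5: frontier [A–G 20, B–G 20, C–E 10, D–G 15, E–F 16] → take C–E (10); add E.
Step 6: frontier [A–G 20, B–G 20, D–G 15, E–G 2] → take E–G (2); add G.
Vertex order: B, C, A, F, D, E, G. The 3rd vertex is A.

A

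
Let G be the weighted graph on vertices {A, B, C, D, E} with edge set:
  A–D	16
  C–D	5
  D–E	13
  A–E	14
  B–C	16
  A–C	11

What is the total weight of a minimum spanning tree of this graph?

45

Prim's algorithm from D:
Step 1: cheapest edge leaving the tree is C–D (5); add C.
Step 2: cheapest edge leaving the tree is A–C (11); add A.
Step 3: cheapest edge leaving the tree is D–E (13); add E.
Step 4: cheapest edge leaving the tree is B–C (16); add B.
MST edges: C–D, A–C, D–E, B–C; total weight 5+11+13+16 = 45.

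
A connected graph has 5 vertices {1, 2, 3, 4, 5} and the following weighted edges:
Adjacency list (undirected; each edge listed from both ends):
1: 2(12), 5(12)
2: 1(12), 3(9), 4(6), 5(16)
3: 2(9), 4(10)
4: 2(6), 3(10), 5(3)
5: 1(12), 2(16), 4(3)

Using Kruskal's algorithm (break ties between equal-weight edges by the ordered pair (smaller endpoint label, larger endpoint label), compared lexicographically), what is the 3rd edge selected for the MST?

2-3

Kruskal's algorithm — process edges by increasing weight (ties by edge label):
4–5 (3): add — endpoints in different components.
2–4 (6): add — endpoints in different components.
2–3 (9): add — endpoints in different components.
3–4 (10): skip — 3 and 4 already connected.
1–2 (12): add — endpoints in different components.
The 3rd edge added is 2–3.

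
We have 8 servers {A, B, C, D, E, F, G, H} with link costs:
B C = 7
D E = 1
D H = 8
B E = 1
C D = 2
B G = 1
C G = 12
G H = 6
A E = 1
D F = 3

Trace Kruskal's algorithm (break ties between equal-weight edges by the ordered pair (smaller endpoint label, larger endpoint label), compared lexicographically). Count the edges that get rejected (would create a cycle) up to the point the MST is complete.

0

Kruskal's algorithm — process edges by increasing weight (ties by edge label):
A E (1): add — endpoints in different components.
B E (1): add — endpoints in different components.
B G (1): add — endpoints in different components.
D E (1): add — endpoints in different components.
C D (2): add — endpoints in different components.
D F (3): add — endpoints in different components.
G H (6): add — endpoints in different components.
Edges rejected before the tree was complete: 0.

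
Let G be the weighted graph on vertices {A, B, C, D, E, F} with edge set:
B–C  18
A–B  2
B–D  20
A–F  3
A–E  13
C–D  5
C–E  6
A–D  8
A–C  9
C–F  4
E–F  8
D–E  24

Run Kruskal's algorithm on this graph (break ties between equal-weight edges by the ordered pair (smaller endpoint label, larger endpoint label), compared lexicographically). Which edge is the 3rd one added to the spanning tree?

C-F

Sort edges by weight, then run Kruskal:
A–B (2): add — endpoints in different components.
A–F (3): add — endpoints in different components.
C–F (4): add — endpoints in different components.
C–D (5): add — endpoints in different components.
C–E (6): add — endpoints in different components.
The 3rd edge added is C–F.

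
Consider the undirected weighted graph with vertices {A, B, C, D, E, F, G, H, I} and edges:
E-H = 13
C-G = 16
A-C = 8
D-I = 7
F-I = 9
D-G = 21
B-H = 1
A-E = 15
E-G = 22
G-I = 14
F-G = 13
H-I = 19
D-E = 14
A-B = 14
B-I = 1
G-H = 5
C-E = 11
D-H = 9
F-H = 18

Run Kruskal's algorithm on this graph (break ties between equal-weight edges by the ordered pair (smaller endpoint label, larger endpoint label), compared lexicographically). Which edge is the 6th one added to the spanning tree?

Kruskal: consider edges lightest-first.
B-H (1): add — endpoints in different components.
B-I (1): add — endpoints in different components.
G-H (5): add — endpoints in different components.
D-I (7): add — endpoints in different components.
A-C (8): add — endpoints in different components.
D-H (9): skip — D and H already connected.
F-I (9): add — endpoints in different components.
C-E (11): add — endpoints in different components.
E-H (13): add — endpoints in different components.
The 6th edge added is F-I.

F-I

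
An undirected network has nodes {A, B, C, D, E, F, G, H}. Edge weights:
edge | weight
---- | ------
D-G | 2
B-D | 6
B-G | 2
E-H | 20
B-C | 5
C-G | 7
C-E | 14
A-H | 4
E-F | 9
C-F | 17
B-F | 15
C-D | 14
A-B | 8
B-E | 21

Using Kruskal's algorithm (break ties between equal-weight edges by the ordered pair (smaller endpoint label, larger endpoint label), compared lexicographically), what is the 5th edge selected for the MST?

Kruskal: consider edges lightest-first.
B-G (2): add — endpoints in different components.
D-G (2): add — endpoints in different components.
A-H (4): add — endpoints in different components.
B-C (5): add — endpoints in different components.
B-D (6): skip — B and D already connected.
C-G (7): skip — C and G already connected.
A-B (8): add — endpoints in different components.
E-F (9): add — endpoints in different components.
C-D (14): skip — C and D already connected.
C-E (14): add — endpoints in different components.
The 5th edge added is A-B.

A-B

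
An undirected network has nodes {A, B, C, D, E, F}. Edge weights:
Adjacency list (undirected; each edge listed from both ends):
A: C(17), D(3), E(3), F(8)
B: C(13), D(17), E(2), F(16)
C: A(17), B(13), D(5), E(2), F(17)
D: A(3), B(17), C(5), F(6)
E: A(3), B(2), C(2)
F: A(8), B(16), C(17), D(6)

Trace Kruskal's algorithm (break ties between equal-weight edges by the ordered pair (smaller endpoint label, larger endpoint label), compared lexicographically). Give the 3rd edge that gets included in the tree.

Sort edges by weight, then run Kruskal:
B-E (2): add. Components now {A} {B,E} {C} {D} {F}
C-E (2): add. Components now {A} {B,C,E} {D} {F}
A-D (3): add. Components now {A,D} {B,C,E} {F}
A-E (3): add. Components now {A,B,C,D,E} {F}
C-D (5): skip — C and D already connected.
D-F (6): add. Components now {A,B,C,D,E,F}
The 3rd edge added is A-D.

A-D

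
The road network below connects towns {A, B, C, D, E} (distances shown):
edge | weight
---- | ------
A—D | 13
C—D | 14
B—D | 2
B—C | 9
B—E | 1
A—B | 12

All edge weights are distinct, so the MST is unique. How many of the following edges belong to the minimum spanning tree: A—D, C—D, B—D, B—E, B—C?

3

Sort edges by weight, then run Kruskal:
B—E (1): add — endpoints in different components.
B—D (2): add — endpoints in different components.
B—C (9): add — endpoints in different components.
A—B (12): add — endpoints in different components.
MST edge set: {B—E, B—D, B—C, A—B}.
Of the listed edges, {B—D, B—E, B—C} are in the MST → 3.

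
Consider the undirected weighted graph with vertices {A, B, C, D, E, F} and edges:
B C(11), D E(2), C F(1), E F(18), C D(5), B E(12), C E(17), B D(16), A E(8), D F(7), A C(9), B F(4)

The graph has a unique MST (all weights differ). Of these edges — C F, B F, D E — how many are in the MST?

Kruskal's algorithm — process edges by increasing weight (ties by edge label):
C F (1): add. Components now {A} {B} {C,F} {D} {E}
D E (2): add. Components now {A} {B} {C,F} {D,E}
B F (4): add. Components now {A} {B,C,F} {D,E}
C D (5): add. Components now {A} {B,C,D,E,F}
D F (7): skip — D and F already connected.
A E (8): add. Components now {A,B,C,D,E,F}
MST edge set: {C F, D E, B F, C D, A E}.
Of the listed edges, {C F, B F, D E} are in the MST → 3.

3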